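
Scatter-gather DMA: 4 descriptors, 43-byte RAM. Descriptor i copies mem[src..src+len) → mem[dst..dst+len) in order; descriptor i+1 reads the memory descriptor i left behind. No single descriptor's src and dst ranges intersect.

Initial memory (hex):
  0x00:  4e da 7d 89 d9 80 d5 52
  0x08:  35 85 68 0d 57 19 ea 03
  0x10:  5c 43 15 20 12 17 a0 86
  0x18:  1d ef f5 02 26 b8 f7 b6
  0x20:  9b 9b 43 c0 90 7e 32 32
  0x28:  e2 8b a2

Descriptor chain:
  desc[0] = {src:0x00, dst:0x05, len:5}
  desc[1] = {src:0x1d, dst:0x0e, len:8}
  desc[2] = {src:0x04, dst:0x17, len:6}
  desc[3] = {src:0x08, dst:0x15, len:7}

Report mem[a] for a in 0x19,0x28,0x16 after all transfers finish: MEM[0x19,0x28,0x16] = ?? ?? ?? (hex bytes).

MEM[0x19,0x28,0x16] = 57 e2 d9

#0 dst[0x05+5] := {0x4e,0xda,0x7d,0x89,0xd9}
#1 dst[0x0e+8] := {0xb8,0xf7,0xb6,0x9b,0x9b,0x43,0xc0,0x90}
#2 dst[0x17+6] := {0xd9,0x4e,0xda,0x7d,0x89,0xd9}
#3 dst[0x15+7] := {0x89,0xd9,0x68,0x0d,0x57,0x19,0xb8}
query mem[0x19]=0x57, mem[0x28]=0xe2, mem[0x16]=0xd9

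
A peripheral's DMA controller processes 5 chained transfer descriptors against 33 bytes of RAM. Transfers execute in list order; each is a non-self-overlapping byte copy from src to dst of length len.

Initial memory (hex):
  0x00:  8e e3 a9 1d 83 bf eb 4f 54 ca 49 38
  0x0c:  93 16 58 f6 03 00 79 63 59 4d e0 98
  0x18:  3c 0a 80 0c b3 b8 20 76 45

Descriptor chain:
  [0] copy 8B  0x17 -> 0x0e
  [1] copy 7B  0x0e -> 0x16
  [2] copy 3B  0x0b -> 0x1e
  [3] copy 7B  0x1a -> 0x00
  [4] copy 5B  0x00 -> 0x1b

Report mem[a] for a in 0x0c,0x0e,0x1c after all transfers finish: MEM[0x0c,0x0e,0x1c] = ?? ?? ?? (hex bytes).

#0 dst[0x0e+8] := {0x98,0x3c,0x0a,0x80,0x0c,0xb3,0xb8,0x20}
#1 dst[0x16+7] := {0x98,0x3c,0x0a,0x80,0x0c,0xb3,0xb8}
#2 dst[0x1e+3] := {0x38,0x93,0x16}
#3 dst[0x00+7] := {0x0c,0xb3,0xb8,0xb8,0x38,0x93,0x16}
#4 dst[0x1b+5] := {0x0c,0xb3,0xb8,0xb8,0x38}
query mem[0x0c]=0x93, mem[0x0e]=0x98, mem[0x1c]=0xb3

MEM[0x0c,0x0e,0x1c] = 93 98 b3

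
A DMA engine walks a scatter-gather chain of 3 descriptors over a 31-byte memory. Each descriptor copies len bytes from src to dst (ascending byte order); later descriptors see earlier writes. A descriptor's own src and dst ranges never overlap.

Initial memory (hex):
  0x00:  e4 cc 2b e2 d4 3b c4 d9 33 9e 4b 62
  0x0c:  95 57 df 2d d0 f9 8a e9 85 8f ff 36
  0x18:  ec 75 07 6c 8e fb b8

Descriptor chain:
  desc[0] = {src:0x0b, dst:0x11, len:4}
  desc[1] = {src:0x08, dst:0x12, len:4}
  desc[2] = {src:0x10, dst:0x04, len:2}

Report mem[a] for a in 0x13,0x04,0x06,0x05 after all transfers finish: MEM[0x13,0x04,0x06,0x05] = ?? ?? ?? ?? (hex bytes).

D0: mem[0x11..0x14] <- [62 95 57 df]
D1: mem[0x12..0x15] <- [33 9e 4b 62]
D2: mem[0x04..0x05] <- [d0 62]
query mem[0x13]=0x9e, mem[0x04]=0xd0, mem[0x06]=0xc4, mem[0x05]=0x62

MEM[0x13,0x04,0x06,0x05] = 9e d0 c4 62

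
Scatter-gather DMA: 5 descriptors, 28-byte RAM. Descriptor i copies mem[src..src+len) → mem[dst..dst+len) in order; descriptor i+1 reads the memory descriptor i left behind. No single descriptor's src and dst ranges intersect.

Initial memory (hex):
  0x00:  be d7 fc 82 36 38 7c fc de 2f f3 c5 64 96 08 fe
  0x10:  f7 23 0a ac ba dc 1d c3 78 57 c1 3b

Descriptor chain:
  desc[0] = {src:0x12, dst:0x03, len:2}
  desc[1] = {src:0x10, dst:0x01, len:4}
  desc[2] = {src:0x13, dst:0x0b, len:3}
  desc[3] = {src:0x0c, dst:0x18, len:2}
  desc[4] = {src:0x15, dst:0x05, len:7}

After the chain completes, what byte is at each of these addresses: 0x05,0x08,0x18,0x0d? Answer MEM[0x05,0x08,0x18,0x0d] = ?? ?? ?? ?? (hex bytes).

D0: mem[0x03..0x04] <- [0a ac]
D1: mem[0x01..0x04] <- [f7 23 0a ac]
D2: mem[0x0b..0x0d] <- [ac ba dc]
D3: mem[0x18..0x19] <- [ba dc]
D4: mem[0x05..0x0b] <- [dc 1d c3 ba dc c1 3b]
query mem[0x05]=0xdc, mem[0x08]=0xba, mem[0x18]=0xba, mem[0x0d]=0xdc

MEM[0x05,0x08,0x18,0x0d] = dc ba ba dc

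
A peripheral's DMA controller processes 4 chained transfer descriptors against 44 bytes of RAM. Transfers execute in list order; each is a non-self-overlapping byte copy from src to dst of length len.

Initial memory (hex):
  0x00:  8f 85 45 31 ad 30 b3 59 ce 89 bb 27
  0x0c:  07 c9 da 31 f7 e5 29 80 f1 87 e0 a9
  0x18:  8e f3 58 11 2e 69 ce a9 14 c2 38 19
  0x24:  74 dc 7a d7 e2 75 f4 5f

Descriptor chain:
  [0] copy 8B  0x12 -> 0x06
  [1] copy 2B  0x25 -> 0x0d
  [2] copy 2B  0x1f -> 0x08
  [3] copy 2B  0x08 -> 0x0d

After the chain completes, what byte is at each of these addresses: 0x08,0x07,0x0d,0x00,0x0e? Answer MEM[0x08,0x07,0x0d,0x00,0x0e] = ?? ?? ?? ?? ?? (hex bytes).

D0: mem[0x06..0x0d] <- [29 80 f1 87 e0 a9 8e f3]
D1: mem[0x0d..0x0e] <- [dc 7a]
D2: mem[0x08..0x09] <- [a9 14]
D3: mem[0x0d..0x0e] <- [a9 14]
query mem[0x08]=0xa9, mem[0x07]=0x80, mem[0x0d]=0xa9, mem[0x00]=0x8f, mem[0x0e]=0x14

MEM[0x08,0x07,0x0d,0x00,0x0e] = a9 80 a9 8f 14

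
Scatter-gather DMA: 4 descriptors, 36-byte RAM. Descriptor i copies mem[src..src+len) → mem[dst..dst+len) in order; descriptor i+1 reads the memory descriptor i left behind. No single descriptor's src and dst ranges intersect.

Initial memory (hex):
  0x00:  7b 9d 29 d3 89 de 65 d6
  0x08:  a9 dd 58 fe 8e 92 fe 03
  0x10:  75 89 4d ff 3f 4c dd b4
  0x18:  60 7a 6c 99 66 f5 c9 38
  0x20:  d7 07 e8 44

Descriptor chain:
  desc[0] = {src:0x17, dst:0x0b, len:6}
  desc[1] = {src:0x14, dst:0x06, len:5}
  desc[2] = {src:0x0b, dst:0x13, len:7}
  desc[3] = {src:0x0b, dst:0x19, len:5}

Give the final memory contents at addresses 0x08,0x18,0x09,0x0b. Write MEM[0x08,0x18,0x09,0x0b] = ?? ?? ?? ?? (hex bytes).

MEM[0x08,0x18,0x09,0x0b] = dd 66 b4 b4

[0] 0x17->0x0b len=6 : b4 60 7a 6c 99 66
[1] 0x14->0x06 len=5 : 3f 4c dd b4 60
[2] 0x0b->0x13 len=7 : b4 60 7a 6c 99 66 89
[3] 0x0b->0x19 len=5 : b4 60 7a 6c 99
query mem[0x08]=0xdd, mem[0x18]=0x66, mem[0x09]=0xb4, mem[0x0b]=0xb4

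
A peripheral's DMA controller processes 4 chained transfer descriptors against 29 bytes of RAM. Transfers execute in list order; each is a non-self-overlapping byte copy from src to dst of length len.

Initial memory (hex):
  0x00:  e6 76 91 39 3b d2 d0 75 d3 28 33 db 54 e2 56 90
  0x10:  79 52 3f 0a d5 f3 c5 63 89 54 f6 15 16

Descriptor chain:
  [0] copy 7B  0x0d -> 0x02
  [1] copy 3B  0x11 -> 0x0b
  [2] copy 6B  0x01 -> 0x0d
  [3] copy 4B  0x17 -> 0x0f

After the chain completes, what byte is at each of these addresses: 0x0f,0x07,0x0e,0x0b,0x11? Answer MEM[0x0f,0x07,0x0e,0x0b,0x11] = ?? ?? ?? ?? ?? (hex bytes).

MEM[0x0f,0x07,0x0e,0x0b,0x11] = 63 3f e2 52 54

#0 dst[0x02+7] := {0xe2,0x56,0x90,0x79,0x52,0x3f,0x0a}
#1 dst[0x0b+3] := {0x52,0x3f,0x0a}
#2 dst[0x0d+6] := {0x76,0xe2,0x56,0x90,0x79,0x52}
#3 dst[0x0f+4] := {0x63,0x89,0x54,0xf6}
query mem[0x0f]=0x63, mem[0x07]=0x3f, mem[0x0e]=0xe2, mem[0x0b]=0x52, mem[0x11]=0x54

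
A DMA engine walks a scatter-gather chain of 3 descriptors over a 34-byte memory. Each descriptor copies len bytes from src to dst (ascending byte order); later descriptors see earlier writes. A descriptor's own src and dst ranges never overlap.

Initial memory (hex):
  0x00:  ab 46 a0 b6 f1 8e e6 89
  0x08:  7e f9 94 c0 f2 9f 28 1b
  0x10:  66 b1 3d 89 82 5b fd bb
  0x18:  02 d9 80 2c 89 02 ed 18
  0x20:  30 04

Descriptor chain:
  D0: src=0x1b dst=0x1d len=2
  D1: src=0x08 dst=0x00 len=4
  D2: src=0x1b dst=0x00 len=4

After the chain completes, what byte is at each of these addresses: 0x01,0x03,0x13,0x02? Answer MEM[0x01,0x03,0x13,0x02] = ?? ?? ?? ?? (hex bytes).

  after D0: wrote 2B at 0x1d = 2c89
  after D1: wrote 4B at 0x00 = 7ef994c0
  after D2: wrote 4B at 0x00 = 2c892c89
query mem[0x01]=0x89, mem[0x03]=0x89, mem[0x13]=0x89, mem[0x02]=0x2c

MEM[0x01,0x03,0x13,0x02] = 89 89 89 2c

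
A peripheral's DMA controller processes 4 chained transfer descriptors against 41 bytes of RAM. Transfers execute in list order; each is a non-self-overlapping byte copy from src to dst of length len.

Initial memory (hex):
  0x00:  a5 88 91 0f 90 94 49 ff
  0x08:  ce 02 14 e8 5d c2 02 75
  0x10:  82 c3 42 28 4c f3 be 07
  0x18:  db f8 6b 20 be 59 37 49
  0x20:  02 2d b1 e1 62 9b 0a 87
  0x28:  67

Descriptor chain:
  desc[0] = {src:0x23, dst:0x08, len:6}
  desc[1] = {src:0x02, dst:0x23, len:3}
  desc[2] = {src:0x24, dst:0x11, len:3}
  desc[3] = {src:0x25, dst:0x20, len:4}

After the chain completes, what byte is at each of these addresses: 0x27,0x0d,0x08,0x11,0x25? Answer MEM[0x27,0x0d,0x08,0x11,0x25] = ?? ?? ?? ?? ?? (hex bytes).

  after D0: wrote 6B at 0x08 = e1629b0a8767
  after D1: wrote 3B at 0x23 = 910f90
  after D2: wrote 3B at 0x11 = 0f900a
  after D3: wrote 4B at 0x20 = 900a8767
query mem[0x27]=0x87, mem[0x0d]=0x67, mem[0x08]=0xe1, mem[0x11]=0x0f, mem[0x25]=0x90

MEM[0x27,0x0d,0x08,0x11,0x25] = 87 67 e1 0f 90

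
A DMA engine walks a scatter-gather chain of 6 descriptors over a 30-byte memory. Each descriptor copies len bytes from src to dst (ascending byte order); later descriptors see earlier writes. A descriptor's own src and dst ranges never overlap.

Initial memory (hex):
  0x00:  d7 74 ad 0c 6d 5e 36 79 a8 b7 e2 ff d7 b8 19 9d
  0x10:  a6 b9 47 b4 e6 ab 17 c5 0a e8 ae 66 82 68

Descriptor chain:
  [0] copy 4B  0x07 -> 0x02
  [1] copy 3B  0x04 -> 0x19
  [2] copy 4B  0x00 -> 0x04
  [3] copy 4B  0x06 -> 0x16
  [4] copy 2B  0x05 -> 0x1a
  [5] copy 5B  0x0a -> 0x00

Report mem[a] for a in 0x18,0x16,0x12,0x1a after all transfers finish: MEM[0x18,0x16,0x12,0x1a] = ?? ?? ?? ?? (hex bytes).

MEM[0x18,0x16,0x12,0x1a] = a8 79 47 74

D0: mem[0x02..0x05] <- [79 a8 b7 e2]
D1: mem[0x19..0x1b] <- [b7 e2 36]
D2: mem[0x04..0x07] <- [d7 74 79 a8]
D3: mem[0x16..0x19] <- [79 a8 a8 b7]
D4: mem[0x1a..0x1b] <- [74 79]
D5: mem[0x00..0x04] <- [e2 ff d7 b8 19]
query mem[0x18]=0xa8, mem[0x16]=0x79, mem[0x12]=0x47, mem[0x1a]=0x74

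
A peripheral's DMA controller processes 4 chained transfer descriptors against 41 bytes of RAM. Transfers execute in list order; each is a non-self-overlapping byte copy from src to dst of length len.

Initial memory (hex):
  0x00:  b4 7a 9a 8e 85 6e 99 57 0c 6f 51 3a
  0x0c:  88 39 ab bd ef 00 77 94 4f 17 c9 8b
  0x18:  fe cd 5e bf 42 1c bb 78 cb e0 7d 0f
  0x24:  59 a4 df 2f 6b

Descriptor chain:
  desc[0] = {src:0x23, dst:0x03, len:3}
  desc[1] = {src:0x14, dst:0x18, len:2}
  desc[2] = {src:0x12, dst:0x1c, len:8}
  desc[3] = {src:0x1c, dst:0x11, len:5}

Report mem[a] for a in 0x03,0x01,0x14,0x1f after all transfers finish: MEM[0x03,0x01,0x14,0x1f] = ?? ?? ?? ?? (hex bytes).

#0 dst[0x03+3] := {0x0f,0x59,0xa4}
#1 dst[0x18+2] := {0x4f,0x17}
#2 dst[0x1c+8] := {0x77,0x94,0x4f,0x17,0xc9,0x8b,0x4f,0x17}
#3 dst[0x11+5] := {0x77,0x94,0x4f,0x17,0xc9}
query mem[0x03]=0x0f, mem[0x01]=0x7a, mem[0x14]=0x17, mem[0x1f]=0x17

MEM[0x03,0x01,0x14,0x1f] = 0f 7a 17 17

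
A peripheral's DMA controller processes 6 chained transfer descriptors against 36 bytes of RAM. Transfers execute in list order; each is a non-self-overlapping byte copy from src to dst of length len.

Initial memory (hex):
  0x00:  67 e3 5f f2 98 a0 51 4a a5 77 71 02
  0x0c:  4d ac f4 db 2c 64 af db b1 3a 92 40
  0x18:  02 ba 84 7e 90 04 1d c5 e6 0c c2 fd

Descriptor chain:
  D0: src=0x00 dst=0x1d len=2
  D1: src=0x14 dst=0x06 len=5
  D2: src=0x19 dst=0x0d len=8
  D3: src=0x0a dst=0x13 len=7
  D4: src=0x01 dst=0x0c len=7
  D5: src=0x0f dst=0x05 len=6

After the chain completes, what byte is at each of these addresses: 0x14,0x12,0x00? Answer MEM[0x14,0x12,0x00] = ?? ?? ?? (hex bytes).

MEM[0x14,0x12,0x00] = 02 3a 67

D0: mem[0x1d..0x1e] <- [67 e3]
D1: mem[0x06..0x0a] <- [b1 3a 92 40 02]
D2: mem[0x0d..0x14] <- [ba 84 7e 90 67 e3 c5 e6]
D3: mem[0x13..0x19] <- [02 02 4d ba 84 7e 90]
D4: mem[0x0c..0x12] <- [e3 5f f2 98 a0 b1 3a]
D5: mem[0x05..0x0a] <- [98 a0 b1 3a 02 02]
query mem[0x14]=0x02, mem[0x12]=0x3a, mem[0x00]=0x67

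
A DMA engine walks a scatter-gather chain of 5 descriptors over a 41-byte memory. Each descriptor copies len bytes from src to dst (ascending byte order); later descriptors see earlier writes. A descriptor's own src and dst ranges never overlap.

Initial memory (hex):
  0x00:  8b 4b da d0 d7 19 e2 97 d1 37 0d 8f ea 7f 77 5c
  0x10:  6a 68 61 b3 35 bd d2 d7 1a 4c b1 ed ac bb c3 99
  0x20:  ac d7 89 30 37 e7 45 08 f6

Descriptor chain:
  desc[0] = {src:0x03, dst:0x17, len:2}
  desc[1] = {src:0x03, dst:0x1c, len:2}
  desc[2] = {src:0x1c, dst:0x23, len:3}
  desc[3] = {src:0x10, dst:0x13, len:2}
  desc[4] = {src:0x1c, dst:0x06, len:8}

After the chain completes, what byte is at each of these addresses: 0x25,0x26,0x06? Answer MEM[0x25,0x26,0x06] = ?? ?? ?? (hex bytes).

D0: mem[0x17..0x18] <- [d0 d7]
D1: mem[0x1c..0x1d] <- [d0 d7]
D2: mem[0x23..0x25] <- [d0 d7 c3]
D3: mem[0x13..0x14] <- [6a 68]
D4: mem[0x06..0x0d] <- [d0 d7 c3 99 ac d7 89 d0]
query mem[0x25]=0xc3, mem[0x26]=0x45, mem[0x06]=0xd0

MEM[0x25,0x26,0x06] = c3 45 d0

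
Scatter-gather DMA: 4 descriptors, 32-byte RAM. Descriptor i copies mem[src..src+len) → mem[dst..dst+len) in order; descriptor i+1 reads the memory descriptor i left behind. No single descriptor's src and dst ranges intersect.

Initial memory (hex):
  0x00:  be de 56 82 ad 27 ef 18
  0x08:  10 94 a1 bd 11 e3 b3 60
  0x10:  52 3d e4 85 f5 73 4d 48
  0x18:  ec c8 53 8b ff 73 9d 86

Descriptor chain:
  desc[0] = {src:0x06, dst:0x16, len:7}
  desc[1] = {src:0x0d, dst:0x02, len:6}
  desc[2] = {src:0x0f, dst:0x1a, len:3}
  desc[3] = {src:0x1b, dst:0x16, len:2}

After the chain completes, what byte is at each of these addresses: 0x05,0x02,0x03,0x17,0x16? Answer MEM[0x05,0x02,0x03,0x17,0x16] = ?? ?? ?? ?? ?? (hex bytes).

MEM[0x05,0x02,0x03,0x17,0x16] = 52 e3 b3 3d 52

[0] 0x06->0x16 len=7 : ef 18 10 94 a1 bd 11
[1] 0x0d->0x02 len=6 : e3 b3 60 52 3d e4
[2] 0x0f->0x1a len=3 : 60 52 3d
[3] 0x1b->0x16 len=2 : 52 3d
query mem[0x05]=0x52, mem[0x02]=0xe3, mem[0x03]=0xb3, mem[0x17]=0x3d, mem[0x16]=0x52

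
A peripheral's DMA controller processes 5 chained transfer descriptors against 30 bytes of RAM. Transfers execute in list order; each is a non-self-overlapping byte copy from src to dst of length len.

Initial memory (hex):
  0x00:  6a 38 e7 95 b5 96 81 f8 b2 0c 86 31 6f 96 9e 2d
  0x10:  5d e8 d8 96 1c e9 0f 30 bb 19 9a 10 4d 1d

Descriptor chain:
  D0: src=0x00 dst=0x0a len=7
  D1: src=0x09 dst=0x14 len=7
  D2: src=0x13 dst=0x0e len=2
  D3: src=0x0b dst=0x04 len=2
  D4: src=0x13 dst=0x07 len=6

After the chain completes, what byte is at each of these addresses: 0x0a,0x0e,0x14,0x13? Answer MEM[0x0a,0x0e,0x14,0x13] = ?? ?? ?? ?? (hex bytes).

D0: mem[0x0a..0x10] <- [6a 38 e7 95 b5 96 81]
D1: mem[0x14..0x1a] <- [0c 6a 38 e7 95 b5 96]
D2: mem[0x0e..0x0f] <- [96 0c]
D3: mem[0x04..0x05] <- [38 e7]
D4: mem[0x07..0x0c] <- [96 0c 6a 38 e7 95]
query mem[0x0a]=0x38, mem[0x0e]=0x96, mem[0x14]=0x0c, mem[0x13]=0x96

MEM[0x0a,0x0e,0x14,0x13] = 38 96 0c 96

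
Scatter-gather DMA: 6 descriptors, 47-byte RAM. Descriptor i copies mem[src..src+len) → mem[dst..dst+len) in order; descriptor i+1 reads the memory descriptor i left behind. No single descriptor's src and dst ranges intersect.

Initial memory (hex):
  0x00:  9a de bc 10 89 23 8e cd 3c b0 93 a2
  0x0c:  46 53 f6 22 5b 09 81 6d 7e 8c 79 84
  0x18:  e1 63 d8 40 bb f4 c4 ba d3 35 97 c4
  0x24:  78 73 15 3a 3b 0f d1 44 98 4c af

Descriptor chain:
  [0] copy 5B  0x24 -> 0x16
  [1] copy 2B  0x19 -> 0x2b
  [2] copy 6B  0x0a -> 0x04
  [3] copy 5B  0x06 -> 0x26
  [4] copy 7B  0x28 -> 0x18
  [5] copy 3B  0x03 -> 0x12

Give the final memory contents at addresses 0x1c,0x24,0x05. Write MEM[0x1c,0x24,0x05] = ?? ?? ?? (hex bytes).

MEM[0x1c,0x24,0x05] = 3b 78 a2

[0] 0x24->0x16 len=5 : 78 73 15 3a 3b
[1] 0x19->0x2b len=2 : 3a 3b
[2] 0x0a->0x04 len=6 : 93 a2 46 53 f6 22
[3] 0x06->0x26 len=5 : 46 53 f6 22 93
[4] 0x28->0x18 len=7 : f6 22 93 3a 3b 4c af
[5] 0x03->0x12 len=3 : 10 93 a2
query mem[0x1c]=0x3b, mem[0x24]=0x78, mem[0x05]=0xa2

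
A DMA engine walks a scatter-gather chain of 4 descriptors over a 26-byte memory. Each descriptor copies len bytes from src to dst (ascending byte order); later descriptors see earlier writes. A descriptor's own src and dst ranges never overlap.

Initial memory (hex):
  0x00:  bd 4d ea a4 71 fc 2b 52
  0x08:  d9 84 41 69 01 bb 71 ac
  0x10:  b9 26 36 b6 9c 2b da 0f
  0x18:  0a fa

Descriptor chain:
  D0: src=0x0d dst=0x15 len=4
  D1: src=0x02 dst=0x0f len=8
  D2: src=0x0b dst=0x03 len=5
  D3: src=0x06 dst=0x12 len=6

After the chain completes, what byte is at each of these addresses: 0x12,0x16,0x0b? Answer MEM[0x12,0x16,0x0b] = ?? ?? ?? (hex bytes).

  after D0: wrote 4B at 0x15 = bb71acb9
  after D1: wrote 8B at 0x0f = eaa471fc2b52d984
  after D2: wrote 5B at 0x03 = 6901bb71ea
  after D3: wrote 6B at 0x12 = 71ead9844169
query mem[0x12]=0x71, mem[0x16]=0x41, mem[0x0b]=0x69

MEM[0x12,0x16,0x0b] = 71 41 69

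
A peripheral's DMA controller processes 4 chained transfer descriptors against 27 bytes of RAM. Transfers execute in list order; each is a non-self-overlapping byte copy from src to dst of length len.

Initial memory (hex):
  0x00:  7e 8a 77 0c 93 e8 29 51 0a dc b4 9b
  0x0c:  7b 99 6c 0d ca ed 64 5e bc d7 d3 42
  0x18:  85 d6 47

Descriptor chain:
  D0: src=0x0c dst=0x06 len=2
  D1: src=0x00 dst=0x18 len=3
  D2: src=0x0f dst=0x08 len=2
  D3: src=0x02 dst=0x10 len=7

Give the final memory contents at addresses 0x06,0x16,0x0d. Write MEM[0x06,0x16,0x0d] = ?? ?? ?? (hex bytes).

MEM[0x06,0x16,0x0d] = 7b 0d 99

D0: mem[0x06..0x07] <- [7b 99]
D1: mem[0x18..0x1a] <- [7e 8a 77]
D2: mem[0x08..0x09] <- [0d ca]
D3: mem[0x10..0x16] <- [77 0c 93 e8 7b 99 0d]
query mem[0x06]=0x7b, mem[0x16]=0x0d, mem[0x0d]=0x99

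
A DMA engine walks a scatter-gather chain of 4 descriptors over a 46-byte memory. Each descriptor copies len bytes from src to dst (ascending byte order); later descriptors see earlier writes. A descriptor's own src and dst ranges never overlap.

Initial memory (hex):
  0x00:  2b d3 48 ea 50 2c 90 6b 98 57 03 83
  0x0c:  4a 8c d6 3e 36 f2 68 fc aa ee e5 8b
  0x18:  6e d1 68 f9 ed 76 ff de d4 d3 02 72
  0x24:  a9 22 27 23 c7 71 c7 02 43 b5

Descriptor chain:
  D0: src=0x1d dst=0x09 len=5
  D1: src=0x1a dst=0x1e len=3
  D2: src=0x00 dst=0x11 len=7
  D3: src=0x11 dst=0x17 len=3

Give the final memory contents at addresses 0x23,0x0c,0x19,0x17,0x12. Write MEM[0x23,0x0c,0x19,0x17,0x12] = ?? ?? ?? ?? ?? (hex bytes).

MEM[0x23,0x0c,0x19,0x17,0x12] = 72 d4 48 2b d3

  after D0: wrote 5B at 0x09 = 76ffded4d3
  after D1: wrote 3B at 0x1e = 68f9ed
  after D2: wrote 7B at 0x11 = 2bd348ea502c90
  after D3: wrote 3B at 0x17 = 2bd348
query mem[0x23]=0x72, mem[0x0c]=0xd4, mem[0x19]=0x48, mem[0x17]=0x2b, mem[0x12]=0xd3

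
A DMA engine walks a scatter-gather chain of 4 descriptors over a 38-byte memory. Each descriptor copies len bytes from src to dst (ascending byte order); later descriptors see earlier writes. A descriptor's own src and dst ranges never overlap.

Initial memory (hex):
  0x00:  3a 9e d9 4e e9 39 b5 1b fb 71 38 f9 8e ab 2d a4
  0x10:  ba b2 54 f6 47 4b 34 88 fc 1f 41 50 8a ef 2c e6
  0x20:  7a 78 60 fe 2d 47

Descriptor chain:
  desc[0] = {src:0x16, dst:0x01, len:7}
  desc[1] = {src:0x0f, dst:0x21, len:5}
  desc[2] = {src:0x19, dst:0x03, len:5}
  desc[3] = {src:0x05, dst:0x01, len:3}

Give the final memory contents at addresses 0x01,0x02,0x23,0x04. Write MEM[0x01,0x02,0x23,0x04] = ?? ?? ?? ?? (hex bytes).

  after D0: wrote 7B at 0x01 = 3488fc1f41508a
  after D1: wrote 5B at 0x21 = a4bab254f6
  after D2: wrote 5B at 0x03 = 1f41508aef
  after D3: wrote 3B at 0x01 = 508aef
query mem[0x01]=0x50, mem[0x02]=0x8a, mem[0x23]=0xb2, mem[0x04]=0x41

MEM[0x01,0x02,0x23,0x04] = 50 8a b2 41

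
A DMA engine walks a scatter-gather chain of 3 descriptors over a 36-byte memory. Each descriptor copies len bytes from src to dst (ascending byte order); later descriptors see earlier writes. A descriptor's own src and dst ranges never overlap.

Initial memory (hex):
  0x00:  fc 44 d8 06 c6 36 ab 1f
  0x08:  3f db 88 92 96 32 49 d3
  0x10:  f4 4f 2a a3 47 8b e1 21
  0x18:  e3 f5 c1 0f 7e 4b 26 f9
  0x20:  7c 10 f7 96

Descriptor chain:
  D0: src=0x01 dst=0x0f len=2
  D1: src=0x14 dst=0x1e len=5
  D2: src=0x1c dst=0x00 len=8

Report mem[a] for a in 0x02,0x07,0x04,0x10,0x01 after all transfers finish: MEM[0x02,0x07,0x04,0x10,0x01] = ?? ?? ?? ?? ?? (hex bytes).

  after D0: wrote 2B at 0x0f = 44d8
  after D1: wrote 5B at 0x1e = 478be121e3
  after D2: wrote 8B at 0x00 = 7e4b478be121e396
query mem[0x02]=0x47, mem[0x07]=0x96, mem[0x04]=0xe1, mem[0x10]=0xd8, mem[0x01]=0x4b

MEM[0x02,0x07,0x04,0x10,0x01] = 47 96 e1 d8 4b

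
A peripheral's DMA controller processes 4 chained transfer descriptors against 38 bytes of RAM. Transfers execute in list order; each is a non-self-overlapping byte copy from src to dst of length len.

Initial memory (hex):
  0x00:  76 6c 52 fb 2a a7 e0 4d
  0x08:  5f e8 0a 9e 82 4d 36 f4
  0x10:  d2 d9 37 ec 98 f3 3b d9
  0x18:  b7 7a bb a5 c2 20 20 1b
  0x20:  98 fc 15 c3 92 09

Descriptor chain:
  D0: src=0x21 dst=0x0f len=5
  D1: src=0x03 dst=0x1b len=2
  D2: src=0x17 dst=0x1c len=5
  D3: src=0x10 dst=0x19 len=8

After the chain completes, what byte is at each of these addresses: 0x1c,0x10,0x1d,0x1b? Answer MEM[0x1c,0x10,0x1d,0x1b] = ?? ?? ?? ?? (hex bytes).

MEM[0x1c,0x10,0x1d,0x1b] = 09 15 98 92

[0] 0x21->0x0f len=5 : fc 15 c3 92 09
[1] 0x03->0x1b len=2 : fb 2a
[2] 0x17->0x1c len=5 : d9 b7 7a bb fb
[3] 0x10->0x19 len=8 : 15 c3 92 09 98 f3 3b d9
query mem[0x1c]=0x09, mem[0x10]=0x15, mem[0x1d]=0x98, mem[0x1b]=0x92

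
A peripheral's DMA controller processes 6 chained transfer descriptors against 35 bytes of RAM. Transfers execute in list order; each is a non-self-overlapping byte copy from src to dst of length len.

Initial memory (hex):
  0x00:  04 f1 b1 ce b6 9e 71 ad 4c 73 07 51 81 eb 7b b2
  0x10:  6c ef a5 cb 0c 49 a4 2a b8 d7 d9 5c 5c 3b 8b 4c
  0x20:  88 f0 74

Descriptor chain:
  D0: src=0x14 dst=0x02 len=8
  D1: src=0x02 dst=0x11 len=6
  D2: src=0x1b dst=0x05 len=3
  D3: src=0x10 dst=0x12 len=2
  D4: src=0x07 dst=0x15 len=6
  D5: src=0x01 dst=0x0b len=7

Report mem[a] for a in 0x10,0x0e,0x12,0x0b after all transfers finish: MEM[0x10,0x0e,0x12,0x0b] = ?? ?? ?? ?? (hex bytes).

#0 dst[0x02+8] := {0x0c,0x49,0xa4,0x2a,0xb8,0xd7,0xd9,0x5c}
#1 dst[0x11+6] := {0x0c,0x49,0xa4,0x2a,0xb8,0xd7}
#2 dst[0x05+3] := {0x5c,0x5c,0x3b}
#3 dst[0x12+2] := {0x6c,0x0c}
#4 dst[0x15+6] := {0x3b,0xd9,0x5c,0x07,0x51,0x81}
#5 dst[0x0b+7] := {0xf1,0x0c,0x49,0xa4,0x5c,0x5c,0x3b}
query mem[0x10]=0x5c, mem[0x0e]=0xa4, mem[0x12]=0x6c, mem[0x0b]=0xf1

MEM[0x10,0x0e,0x12,0x0b] = 5c a4 6c f1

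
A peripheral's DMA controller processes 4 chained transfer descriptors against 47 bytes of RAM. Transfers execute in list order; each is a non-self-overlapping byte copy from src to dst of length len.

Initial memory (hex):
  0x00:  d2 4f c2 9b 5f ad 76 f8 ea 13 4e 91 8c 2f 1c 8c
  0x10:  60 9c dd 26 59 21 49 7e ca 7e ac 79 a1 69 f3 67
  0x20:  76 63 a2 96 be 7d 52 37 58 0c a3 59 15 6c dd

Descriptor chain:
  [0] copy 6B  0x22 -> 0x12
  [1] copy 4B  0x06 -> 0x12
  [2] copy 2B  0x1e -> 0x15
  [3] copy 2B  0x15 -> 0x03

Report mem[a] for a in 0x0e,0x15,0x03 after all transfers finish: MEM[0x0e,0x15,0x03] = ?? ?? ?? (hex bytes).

MEM[0x0e,0x15,0x03] = 1c f3 f3

  after D0: wrote 6B at 0x12 = a296be7d5237
  after D1: wrote 4B at 0x12 = 76f8ea13
  after D2: wrote 2B at 0x15 = f367
  after D3: wrote 2B at 0x03 = f367
query mem[0x0e]=0x1c, mem[0x15]=0xf3, mem[0x03]=0xf3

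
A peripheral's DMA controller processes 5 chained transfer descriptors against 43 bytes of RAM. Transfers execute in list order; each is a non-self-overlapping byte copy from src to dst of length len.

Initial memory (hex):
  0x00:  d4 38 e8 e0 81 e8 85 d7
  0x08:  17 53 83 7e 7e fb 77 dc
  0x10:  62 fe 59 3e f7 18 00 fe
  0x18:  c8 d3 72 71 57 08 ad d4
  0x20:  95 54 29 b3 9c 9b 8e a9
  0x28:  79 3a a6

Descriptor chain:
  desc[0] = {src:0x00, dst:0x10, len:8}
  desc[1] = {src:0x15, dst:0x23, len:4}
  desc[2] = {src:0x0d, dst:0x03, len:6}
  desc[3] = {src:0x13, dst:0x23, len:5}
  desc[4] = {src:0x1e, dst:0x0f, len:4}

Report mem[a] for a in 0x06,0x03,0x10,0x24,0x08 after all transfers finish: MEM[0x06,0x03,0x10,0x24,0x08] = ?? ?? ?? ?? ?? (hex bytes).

  after D0: wrote 8B at 0x10 = d438e8e081e885d7
  after D1: wrote 4B at 0x23 = e885d7c8
  after D2: wrote 6B at 0x03 = fb77dcd438e8
  after D3: wrote 5B at 0x23 = e081e885d7
  after D4: wrote 4B at 0x0f = add49554
query mem[0x06]=0xd4, mem[0x03]=0xfb, mem[0x10]=0xd4, mem[0x24]=0x81, mem[0x08]=0xe8

MEM[0x06,0x03,0x10,0x24,0x08] = d4 fb d4 81 e8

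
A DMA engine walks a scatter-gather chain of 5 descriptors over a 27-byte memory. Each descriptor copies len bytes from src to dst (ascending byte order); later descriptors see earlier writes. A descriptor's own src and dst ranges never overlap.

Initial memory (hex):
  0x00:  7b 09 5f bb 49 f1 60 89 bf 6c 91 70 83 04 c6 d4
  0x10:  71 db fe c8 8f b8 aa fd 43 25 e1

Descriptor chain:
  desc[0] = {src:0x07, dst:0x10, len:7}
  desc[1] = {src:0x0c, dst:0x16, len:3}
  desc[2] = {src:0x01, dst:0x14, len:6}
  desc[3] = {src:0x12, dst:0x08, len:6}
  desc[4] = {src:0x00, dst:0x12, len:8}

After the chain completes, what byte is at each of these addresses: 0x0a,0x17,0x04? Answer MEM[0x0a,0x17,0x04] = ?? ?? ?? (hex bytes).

#0 dst[0x10+7] := {0x89,0xbf,0x6c,0x91,0x70,0x83,0x04}
#1 dst[0x16+3] := {0x83,0x04,0xc6}
#2 dst[0x14+6] := {0x09,0x5f,0xbb,0x49,0xf1,0x60}
#3 dst[0x08+6] := {0x6c,0x91,0x09,0x5f,0xbb,0x49}
#4 dst[0x12+8] := {0x7b,0x09,0x5f,0xbb,0x49,0xf1,0x60,0x89}
query mem[0x0a]=0x09, mem[0x17]=0xf1, mem[0x04]=0x49

MEM[0x0a,0x17,0x04] = 09 f1 49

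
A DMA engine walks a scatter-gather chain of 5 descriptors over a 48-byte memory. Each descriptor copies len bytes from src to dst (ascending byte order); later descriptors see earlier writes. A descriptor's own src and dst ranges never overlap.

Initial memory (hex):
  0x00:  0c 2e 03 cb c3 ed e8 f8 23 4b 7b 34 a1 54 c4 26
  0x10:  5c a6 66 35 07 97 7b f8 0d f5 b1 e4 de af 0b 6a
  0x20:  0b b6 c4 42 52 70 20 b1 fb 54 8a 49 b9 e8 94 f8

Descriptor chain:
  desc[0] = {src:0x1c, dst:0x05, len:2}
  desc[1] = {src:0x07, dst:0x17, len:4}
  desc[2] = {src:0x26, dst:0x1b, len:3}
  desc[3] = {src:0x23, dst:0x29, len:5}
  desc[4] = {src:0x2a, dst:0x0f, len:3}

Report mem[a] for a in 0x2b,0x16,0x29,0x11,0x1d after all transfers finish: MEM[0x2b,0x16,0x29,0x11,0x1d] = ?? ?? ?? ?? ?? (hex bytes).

D0: mem[0x05..0x06] <- [de af]
D1: mem[0x17..0x1a] <- [f8 23 4b 7b]
D2: mem[0x1b..0x1d] <- [20 b1 fb]
D3: mem[0x29..0x2d] <- [42 52 70 20 b1]
D4: mem[0x0f..0x11] <- [52 70 20]
query mem[0x2b]=0x70, mem[0x16]=0x7b, mem[0x29]=0x42, mem[0x11]=0x20, mem[0x1d]=0xfb

MEM[0x2b,0x16,0x29,0x11,0x1d] = 70 7b 42 20 fb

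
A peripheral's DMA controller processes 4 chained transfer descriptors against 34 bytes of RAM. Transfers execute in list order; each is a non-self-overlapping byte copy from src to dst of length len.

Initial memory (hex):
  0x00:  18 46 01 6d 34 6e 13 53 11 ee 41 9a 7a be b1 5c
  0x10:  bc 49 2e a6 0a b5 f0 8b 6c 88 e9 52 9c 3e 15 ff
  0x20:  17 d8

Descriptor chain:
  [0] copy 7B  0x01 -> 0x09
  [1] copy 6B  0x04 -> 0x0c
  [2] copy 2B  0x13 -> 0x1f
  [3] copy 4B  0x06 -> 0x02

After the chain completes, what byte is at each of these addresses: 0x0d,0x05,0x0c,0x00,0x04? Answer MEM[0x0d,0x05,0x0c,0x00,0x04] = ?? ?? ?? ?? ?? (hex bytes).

D0: mem[0x09..0x0f] <- [46 01 6d 34 6e 13 53]
D1: mem[0x0c..0x11] <- [34 6e 13 53 11 46]
D2: mem[0x1f..0x20] <- [a6 0a]
D3: mem[0x02..0x05] <- [13 53 11 46]
query mem[0x0d]=0x6e, mem[0x05]=0x46, mem[0x0c]=0x34, mem[0x00]=0x18, mem[0x04]=0x11

MEM[0x0d,0x05,0x0c,0x00,0x04] = 6e 46 34 18 11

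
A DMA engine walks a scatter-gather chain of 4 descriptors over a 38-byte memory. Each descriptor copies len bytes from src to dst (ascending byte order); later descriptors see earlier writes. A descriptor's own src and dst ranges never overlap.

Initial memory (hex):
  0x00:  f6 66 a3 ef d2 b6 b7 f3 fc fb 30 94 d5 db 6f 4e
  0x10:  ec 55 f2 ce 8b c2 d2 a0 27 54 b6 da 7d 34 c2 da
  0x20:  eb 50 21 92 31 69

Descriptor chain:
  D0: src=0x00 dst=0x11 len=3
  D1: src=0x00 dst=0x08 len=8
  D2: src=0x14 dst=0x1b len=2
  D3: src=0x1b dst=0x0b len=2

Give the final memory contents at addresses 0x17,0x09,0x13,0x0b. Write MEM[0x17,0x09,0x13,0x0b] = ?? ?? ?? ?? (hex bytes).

MEM[0x17,0x09,0x13,0x0b] = a0 66 a3 8b

D0: mem[0x11..0x13] <- [f6 66 a3]
D1: mem[0x08..0x0f] <- [f6 66 a3 ef d2 b6 b7 f3]
D2: mem[0x1b..0x1c] <- [8b c2]
D3: mem[0x0b..0x0c] <- [8b c2]
query mem[0x17]=0xa0, mem[0x09]=0x66, mem[0x13]=0xa3, mem[0x0b]=0x8b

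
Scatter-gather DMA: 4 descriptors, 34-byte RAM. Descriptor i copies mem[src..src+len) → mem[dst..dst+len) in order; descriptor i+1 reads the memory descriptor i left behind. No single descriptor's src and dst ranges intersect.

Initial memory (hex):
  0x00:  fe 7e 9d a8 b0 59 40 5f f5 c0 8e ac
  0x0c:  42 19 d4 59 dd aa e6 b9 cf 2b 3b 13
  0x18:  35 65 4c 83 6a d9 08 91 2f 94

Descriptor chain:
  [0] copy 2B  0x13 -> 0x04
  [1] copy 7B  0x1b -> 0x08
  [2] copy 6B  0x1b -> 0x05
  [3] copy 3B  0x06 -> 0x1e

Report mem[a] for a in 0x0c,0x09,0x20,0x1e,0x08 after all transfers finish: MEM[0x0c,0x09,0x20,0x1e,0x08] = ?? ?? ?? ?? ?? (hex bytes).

MEM[0x0c,0x09,0x20,0x1e,0x08] = 91 91 08 6a 08

[0] 0x13->0x04 len=2 : b9 cf
[1] 0x1b->0x08 len=7 : 83 6a d9 08 91 2f 94
[2] 0x1b->0x05 len=6 : 83 6a d9 08 91 2f
[3] 0x06->0x1e len=3 : 6a d9 08
query mem[0x0c]=0x91, mem[0x09]=0x91, mem[0x20]=0x08, mem[0x1e]=0x6a, mem[0x08]=0x08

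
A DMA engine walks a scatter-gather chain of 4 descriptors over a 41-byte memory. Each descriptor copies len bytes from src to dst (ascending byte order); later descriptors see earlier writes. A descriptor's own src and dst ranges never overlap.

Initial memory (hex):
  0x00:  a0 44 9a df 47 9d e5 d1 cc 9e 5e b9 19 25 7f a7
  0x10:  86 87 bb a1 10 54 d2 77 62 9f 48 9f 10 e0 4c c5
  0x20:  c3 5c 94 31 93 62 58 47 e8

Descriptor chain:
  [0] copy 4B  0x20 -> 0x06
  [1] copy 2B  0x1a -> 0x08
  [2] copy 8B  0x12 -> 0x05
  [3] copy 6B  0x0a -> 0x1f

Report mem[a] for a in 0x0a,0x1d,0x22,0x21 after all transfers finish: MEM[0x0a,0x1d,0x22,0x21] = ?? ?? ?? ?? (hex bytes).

  after D0: wrote 4B at 0x06 = c35c9431
  after D1: wrote 2B at 0x08 = 489f
  after D2: wrote 8B at 0x05 = bba11054d277629f
  after D3: wrote 6B at 0x1f = 77629f257fa7
query mem[0x0a]=0x77, mem[0x1d]=0xe0, mem[0x22]=0x25, mem[0x21]=0x9f

MEM[0x0a,0x1d,0x22,0x21] = 77 e0 25 9f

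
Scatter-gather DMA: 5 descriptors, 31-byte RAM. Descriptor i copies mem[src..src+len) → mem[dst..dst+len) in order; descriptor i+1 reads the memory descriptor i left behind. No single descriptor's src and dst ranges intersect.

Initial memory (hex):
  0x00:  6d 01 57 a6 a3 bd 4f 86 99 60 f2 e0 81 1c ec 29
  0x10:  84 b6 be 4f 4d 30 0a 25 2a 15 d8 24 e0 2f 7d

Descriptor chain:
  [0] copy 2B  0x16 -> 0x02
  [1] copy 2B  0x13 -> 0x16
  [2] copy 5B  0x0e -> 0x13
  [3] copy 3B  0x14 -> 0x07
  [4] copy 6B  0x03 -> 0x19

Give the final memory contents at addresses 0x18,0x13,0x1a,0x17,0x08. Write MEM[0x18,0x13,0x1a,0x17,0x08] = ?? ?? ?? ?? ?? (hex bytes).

[0] 0x16->0x02 len=2 : 0a 25
[1] 0x13->0x16 len=2 : 4f 4d
[2] 0x0e->0x13 len=5 : ec 29 84 b6 be
[3] 0x14->0x07 len=3 : 29 84 b6
[4] 0x03->0x19 len=6 : 25 a3 bd 4f 29 84
query mem[0x18]=0x2a, mem[0x13]=0xec, mem[0x1a]=0xa3, mem[0x17]=0xbe, mem[0x08]=0x84

MEM[0x18,0x13,0x1a,0x17,0x08] = 2a ec a3 be 84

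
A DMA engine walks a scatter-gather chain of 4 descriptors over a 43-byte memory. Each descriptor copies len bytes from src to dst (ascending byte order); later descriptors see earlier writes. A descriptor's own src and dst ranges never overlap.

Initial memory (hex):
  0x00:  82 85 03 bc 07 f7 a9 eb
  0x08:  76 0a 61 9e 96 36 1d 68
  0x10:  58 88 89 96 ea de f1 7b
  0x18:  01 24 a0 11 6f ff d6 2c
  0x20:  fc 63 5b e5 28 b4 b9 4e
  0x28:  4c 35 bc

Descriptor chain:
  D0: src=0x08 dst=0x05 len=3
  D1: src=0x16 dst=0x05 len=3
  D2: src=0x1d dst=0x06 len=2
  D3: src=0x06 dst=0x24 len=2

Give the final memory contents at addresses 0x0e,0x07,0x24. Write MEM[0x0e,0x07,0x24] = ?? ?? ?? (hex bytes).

MEM[0x0e,0x07,0x24] = 1d d6 ff

  after D0: wrote 3B at 0x05 = 760a61
  after D1: wrote 3B at 0x05 = f17b01
  after D2: wrote 2B at 0x06 = ffd6
  after D3: wrote 2B at 0x24 = ffd6
query mem[0x0e]=0x1d, mem[0x07]=0xd6, mem[0x24]=0xff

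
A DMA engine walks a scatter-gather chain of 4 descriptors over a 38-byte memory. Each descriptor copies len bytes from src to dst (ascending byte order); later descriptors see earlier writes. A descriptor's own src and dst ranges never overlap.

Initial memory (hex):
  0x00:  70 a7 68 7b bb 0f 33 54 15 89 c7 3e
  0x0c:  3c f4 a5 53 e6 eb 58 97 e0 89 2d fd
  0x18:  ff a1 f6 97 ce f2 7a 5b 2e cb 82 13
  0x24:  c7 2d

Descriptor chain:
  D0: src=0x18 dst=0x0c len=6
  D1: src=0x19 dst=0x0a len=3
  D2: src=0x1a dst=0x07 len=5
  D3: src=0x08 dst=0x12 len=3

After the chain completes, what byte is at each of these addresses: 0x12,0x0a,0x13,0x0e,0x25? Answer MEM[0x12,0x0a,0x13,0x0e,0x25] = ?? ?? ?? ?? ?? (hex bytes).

[0] 0x18->0x0c len=6 : ff a1 f6 97 ce f2
[1] 0x19->0x0a len=3 : a1 f6 97
[2] 0x1a->0x07 len=5 : f6 97 ce f2 7a
[3] 0x08->0x12 len=3 : 97 ce f2
query mem[0x12]=0x97, mem[0x0a]=0xf2, mem[0x13]=0xce, mem[0x0e]=0xf6, mem[0x25]=0x2d

MEM[0x12,0x0a,0x13,0x0e,0x25] = 97 f2 ce f6 2d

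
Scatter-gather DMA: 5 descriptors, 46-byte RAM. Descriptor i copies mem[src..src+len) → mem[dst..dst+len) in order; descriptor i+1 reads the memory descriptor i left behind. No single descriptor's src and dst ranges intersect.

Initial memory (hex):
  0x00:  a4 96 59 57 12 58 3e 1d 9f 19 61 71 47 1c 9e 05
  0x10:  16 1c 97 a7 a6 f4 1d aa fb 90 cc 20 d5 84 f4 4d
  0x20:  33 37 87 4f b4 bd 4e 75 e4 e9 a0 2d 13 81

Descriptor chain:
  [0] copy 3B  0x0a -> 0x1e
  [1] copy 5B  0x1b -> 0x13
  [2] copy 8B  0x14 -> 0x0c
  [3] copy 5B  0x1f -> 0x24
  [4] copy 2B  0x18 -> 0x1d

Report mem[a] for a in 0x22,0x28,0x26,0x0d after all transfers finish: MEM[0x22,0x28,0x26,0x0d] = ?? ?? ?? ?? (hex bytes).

MEM[0x22,0x28,0x26,0x0d] = 87 4f 37 84

#0 dst[0x1e+3] := {0x61,0x71,0x47}
#1 dst[0x13+5] := {0x20,0xd5,0x84,0x61,0x71}
#2 dst[0x0c+8] := {0xd5,0x84,0x61,0x71,0xfb,0x90,0xcc,0x20}
#3 dst[0x24+5] := {0x71,0x47,0x37,0x87,0x4f}
#4 dst[0x1d+2] := {0xfb,0x90}
query mem[0x22]=0x87, mem[0x28]=0x4f, mem[0x26]=0x37, mem[0x0d]=0x84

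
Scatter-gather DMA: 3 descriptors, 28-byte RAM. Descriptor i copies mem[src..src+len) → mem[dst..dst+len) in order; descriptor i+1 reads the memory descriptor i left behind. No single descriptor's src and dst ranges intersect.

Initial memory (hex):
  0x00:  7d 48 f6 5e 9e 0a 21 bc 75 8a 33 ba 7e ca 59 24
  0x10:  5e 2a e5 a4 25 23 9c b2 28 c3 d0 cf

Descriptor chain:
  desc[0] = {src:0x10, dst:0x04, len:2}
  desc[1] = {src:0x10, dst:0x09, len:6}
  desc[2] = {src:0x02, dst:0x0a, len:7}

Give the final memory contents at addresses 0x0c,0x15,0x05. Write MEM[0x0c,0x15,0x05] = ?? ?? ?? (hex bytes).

  after D0: wrote 2B at 0x04 = 5e2a
  after D1: wrote 6B at 0x09 = 5e2ae5a42523
  after D2: wrote 7B at 0x0a = f65e5e2a21bc75
query mem[0x0c]=0x5e, mem[0x15]=0x23, mem[0x05]=0x2a

MEM[0x0c,0x15,0x05] = 5e 23 2a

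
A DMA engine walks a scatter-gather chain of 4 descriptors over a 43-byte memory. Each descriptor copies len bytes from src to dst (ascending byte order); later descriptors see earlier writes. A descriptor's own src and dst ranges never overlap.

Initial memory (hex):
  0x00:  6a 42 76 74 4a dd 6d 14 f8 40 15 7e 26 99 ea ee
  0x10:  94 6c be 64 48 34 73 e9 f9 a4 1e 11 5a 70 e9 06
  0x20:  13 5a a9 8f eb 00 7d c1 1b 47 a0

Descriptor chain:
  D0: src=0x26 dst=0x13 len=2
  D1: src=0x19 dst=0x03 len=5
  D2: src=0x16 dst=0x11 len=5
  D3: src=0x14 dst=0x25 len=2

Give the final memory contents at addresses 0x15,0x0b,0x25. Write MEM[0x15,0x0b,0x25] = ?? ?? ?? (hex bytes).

MEM[0x15,0x0b,0x25] = 1e 7e a4

D0: mem[0x13..0x14] <- [7d c1]
D1: mem[0x03..0x07] <- [a4 1e 11 5a 70]
D2: mem[0x11..0x15] <- [73 e9 f9 a4 1e]
D3: mem[0x25..0x26] <- [a4 1e]
query mem[0x15]=0x1e, mem[0x0b]=0x7e, mem[0x25]=0xa4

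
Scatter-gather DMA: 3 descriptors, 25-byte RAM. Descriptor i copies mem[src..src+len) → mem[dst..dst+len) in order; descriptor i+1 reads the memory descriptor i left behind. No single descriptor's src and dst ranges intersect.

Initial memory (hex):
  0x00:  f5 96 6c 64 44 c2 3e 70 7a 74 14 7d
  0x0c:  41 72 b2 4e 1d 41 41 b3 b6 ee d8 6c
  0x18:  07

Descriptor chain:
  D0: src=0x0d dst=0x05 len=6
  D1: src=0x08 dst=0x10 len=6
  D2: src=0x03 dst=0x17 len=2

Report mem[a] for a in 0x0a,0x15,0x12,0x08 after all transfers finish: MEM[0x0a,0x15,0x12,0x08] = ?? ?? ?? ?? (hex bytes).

  after D0: wrote 6B at 0x05 = 72b24e1d4141
  after D1: wrote 6B at 0x10 = 1d41417d4172
  after D2: wrote 2B at 0x17 = 6444
query mem[0x0a]=0x41, mem[0x15]=0x72, mem[0x12]=0x41, mem[0x08]=0x1d

MEM[0x0a,0x15,0x12,0x08] = 41 72 41 1d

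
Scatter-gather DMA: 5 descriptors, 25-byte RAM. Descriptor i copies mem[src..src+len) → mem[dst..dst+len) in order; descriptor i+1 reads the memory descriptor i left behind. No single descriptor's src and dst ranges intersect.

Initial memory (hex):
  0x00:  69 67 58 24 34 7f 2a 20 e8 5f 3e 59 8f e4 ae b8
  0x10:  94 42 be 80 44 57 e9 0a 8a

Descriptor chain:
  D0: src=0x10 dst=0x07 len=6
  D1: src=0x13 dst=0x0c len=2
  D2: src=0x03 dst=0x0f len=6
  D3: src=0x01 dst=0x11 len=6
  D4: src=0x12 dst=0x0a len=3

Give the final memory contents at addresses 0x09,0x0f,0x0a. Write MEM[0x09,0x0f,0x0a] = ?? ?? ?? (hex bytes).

MEM[0x09,0x0f,0x0a] = be 24 58

#0 dst[0x07+6] := {0x94,0x42,0xbe,0x80,0x44,0x57}
#1 dst[0x0c+2] := {0x80,0x44}
#2 dst[0x0f+6] := {0x24,0x34,0x7f,0x2a,0x94,0x42}
#3 dst[0x11+6] := {0x67,0x58,0x24,0x34,0x7f,0x2a}
#4 dst[0x0a+3] := {0x58,0x24,0x34}
query mem[0x09]=0xbe, mem[0x0f]=0x24, mem[0x0a]=0x58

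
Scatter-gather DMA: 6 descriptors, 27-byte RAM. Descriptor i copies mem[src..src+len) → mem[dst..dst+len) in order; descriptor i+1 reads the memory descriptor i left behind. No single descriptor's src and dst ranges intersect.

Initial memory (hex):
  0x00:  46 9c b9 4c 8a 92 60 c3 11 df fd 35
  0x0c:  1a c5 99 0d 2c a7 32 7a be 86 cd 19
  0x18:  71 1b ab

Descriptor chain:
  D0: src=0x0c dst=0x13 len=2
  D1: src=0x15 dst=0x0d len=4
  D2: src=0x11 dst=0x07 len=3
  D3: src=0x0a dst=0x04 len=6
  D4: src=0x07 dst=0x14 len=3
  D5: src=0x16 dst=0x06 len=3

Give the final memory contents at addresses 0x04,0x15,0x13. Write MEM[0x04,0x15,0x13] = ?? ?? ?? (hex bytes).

#0 dst[0x13+2] := {0x1a,0xc5}
#1 dst[0x0d+4] := {0x86,0xcd,0x19,0x71}
#2 dst[0x07+3] := {0xa7,0x32,0x1a}
#3 dst[0x04+6] := {0xfd,0x35,0x1a,0x86,0xcd,0x19}
#4 dst[0x14+3] := {0x86,0xcd,0x19}
#5 dst[0x06+3] := {0x19,0x19,0x71}
query mem[0x04]=0xfd, mem[0x15]=0xcd, mem[0x13]=0x1a

MEM[0x04,0x15,0x13] = fd cd 1a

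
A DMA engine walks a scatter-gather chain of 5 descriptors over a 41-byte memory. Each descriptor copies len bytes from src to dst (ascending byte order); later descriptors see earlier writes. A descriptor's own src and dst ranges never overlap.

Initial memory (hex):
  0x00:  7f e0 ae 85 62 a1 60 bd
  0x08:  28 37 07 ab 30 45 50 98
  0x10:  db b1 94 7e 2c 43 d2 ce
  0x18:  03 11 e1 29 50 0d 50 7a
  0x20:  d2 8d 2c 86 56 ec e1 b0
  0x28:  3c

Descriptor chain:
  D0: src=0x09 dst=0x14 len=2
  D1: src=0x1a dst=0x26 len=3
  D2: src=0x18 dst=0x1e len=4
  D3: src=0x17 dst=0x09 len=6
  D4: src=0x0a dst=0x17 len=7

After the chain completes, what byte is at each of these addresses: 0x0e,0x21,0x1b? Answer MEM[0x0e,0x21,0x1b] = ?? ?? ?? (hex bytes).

  after D0: wrote 2B at 0x14 = 3707
  after D1: wrote 3B at 0x26 = e12950
  after D2: wrote 4B at 0x1e = 0311e129
  after D3: wrote 6B at 0x09 = ce0311e12950
  after D4: wrote 7B at 0x17 = 0311e1295098db
query mem[0x0e]=0x50, mem[0x21]=0x29, mem[0x1b]=0x50

MEM[0x0e,0x21,0x1b] = 50 29 50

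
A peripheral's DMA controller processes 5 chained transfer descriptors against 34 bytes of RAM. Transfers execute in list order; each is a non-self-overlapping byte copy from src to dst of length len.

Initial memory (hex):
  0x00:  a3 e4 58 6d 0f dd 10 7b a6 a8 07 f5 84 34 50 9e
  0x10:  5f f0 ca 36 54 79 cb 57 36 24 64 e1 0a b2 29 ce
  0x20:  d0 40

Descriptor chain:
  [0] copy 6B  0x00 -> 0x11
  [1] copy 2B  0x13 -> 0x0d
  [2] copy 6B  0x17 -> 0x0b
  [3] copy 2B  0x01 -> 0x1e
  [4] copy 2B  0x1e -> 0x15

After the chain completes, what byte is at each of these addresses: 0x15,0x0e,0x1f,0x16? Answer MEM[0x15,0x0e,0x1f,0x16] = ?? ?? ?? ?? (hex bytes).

MEM[0x15,0x0e,0x1f,0x16] = e4 64 58 58

#0 dst[0x11+6] := {0xa3,0xe4,0x58,0x6d,0x0f,0xdd}
#1 dst[0x0d+2] := {0x58,0x6d}
#2 dst[0x0b+6] := {0x57,0x36,0x24,0x64,0xe1,0x0a}
#3 dst[0x1e+2] := {0xe4,0x58}
#4 dst[0x15+2] := {0xe4,0x58}
query mem[0x15]=0xe4, mem[0x0e]=0x64, mem[0x1f]=0x58, mem[0x16]=0x58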